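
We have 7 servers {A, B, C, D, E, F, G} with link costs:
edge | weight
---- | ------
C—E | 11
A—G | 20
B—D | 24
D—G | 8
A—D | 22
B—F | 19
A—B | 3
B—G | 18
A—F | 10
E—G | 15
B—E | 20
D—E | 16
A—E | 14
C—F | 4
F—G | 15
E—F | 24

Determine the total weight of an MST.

Grow the tree from A using Prim:
Step 1: cheapest edge leaving the tree is A—B (3); add B.
Step 2: cheapest edge leaving the tree is A—F (10); add F.
Step 3: cheapest edge leaving the tree is C—F (4); add C.
Step 4: cheapest edge leaving the tree is C—E (11); add E.
Step 5: cheapest edge leaving the tree is E—G (15); add G.
Step 6: cheapest edge leaving the tree is D—G (8); add D.
MST edges: A—B, A—F, C—F, C—E, E—G, D—G; total weight 3+10+4+11+15+8 = 51.

51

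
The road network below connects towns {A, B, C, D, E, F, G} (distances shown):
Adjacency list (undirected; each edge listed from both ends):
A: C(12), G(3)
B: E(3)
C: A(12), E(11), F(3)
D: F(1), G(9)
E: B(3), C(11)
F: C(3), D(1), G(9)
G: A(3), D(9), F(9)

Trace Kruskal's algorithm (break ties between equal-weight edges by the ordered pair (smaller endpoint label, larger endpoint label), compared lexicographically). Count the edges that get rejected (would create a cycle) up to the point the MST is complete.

Sort edges by weight, then run Kruskal:
D F (1): add. Components now {A} {B} {C} {D,F} {E} {G}
A G (3): add. Components now {A,G} {B} {C} {D,F} {E}
B E (3): add. Components now {A,G} {B,E} {C} {D,F}
C F (3): add. Components now {A,G} {B,E} {C,D,F}
D G (9): add. Components now {A,C,D,F,G} {B,E}
F G (9): skip — F and G already connected.
C E (11): add. Components now {A,B,C,D,E,F,G}
Edges rejected before the tree was complete: 1.

1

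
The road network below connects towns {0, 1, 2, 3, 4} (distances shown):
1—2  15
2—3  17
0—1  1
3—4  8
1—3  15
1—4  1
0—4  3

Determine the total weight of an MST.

Sort edges by weight, then run Kruskal:
0—1 (1): add — endpoints in different components.
1—4 (1): add — endpoints in different components.
0—4 (3): skip — 0 and 4 already connected.
3—4 (8): add — endpoints in different components.
1—2 (15): add — endpoints in different components.
MST edges: 0—1, 1—4, 3—4, 1—2; total weight 1+1+8+15 = 25.

25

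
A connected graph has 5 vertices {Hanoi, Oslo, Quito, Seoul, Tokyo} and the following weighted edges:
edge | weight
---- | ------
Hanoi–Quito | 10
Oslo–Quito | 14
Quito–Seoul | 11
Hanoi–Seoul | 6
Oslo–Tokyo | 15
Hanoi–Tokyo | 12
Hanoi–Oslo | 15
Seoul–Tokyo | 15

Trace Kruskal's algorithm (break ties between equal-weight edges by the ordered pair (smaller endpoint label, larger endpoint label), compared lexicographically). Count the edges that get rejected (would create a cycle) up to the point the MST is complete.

1

Sort edges by weight, then run Kruskal:
Hanoi–Seoul (6): add. Components now {Quito} {Tokyo} {Hanoi,Seoul} {Oslo}
Hanoi–Quito (10): add. Components now {Hanoi,Quito,Seoul} {Tokyo} {Oslo}
Quito–Seoul (11): skip — Quito and Seoul already connected.
Hanoi–Tokyo (12): add. Components now {Hanoi,Quito,Seoul,Tokyo} {Oslo}
Oslo–Quito (14): add. Components now {Hanoi,Oslo,Quito,Seoul,Tokyo}
Edges rejected before the tree was complete: 1.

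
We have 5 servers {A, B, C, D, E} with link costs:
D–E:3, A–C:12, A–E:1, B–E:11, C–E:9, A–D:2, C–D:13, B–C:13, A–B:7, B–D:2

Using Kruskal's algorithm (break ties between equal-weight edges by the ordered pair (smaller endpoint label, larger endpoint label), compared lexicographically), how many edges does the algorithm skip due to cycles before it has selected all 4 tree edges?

2

Kruskal: consider edges lightest-first.
A–E (1): add — endpoints in different components.
A–D (2): add — endpoints in different components.
B–D (2): add — endpoints in different components.
D–E (3): skip — D and E already connected.
A–B (7): skip — A and B already connected.
C–E (9): add — endpoints in different components.
Edges rejected before the tree was complete: 2.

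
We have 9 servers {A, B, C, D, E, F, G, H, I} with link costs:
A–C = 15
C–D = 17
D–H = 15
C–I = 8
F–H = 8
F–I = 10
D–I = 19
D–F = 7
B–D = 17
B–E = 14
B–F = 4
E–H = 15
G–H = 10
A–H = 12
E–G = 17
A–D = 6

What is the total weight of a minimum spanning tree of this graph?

Prim's algorithm from G:
Step 1: cheapest edge leaving the tree is G–H (10); add H.
Step 2: cheapest edge leaving the tree is F–H (8); add F.
Step 3: cheapest edge leaving the tree is B–F (4); add B.
Step 4: cheapest edge leaving the tree is D–F (7); add D.
Step 5: cheapest edge leaving the tree is A–D (6); add A.
Step 6: cheapest edge leaving the tree is F–I (10); add I.
Step 7: cheapest edge leaving the tree is C–I (8); add C.
Step 8: cheapest edge leaving the tree is B–E (14); add E.
MST edges: G–H, F–H, B–F, D–F, A–D, F–I, C–I, B–E; total weight 10+8+4+7+6+10+8+14 = 67.

67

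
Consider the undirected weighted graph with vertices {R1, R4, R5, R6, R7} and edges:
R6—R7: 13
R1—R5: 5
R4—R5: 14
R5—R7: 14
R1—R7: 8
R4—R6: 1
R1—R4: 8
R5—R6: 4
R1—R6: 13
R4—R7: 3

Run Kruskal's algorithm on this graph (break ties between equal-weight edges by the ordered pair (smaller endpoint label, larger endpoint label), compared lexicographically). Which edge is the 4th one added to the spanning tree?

R1-R5

Kruskal: consider edges lightest-first.
R4—R6 (1): add — endpoints in different components.
R4—R7 (3): add — endpoints in different components.
R5—R6 (4): add — endpoints in different components.
R1—R5 (5): add — endpoints in different components.
The 4th edge added is R1—R5.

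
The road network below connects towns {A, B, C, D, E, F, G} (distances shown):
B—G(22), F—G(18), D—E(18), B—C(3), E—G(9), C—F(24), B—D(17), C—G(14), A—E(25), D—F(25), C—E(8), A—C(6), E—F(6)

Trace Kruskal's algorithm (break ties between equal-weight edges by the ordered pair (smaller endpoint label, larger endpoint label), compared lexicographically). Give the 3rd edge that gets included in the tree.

Kruskal's algorithm — process edges by increasing weight (ties by edge label):
B—C (3): add — endpoints in different components.
A—C (6): add — endpoints in different components.
E—F (6): add — endpoints in different components.
C—E (8): add — endpoints in different components.
E—G (9): add — endpoints in different components.
C—G (14): skip — C and G already connected.
B—D (17): add — endpoints in different components.
The 3rd edge added is E—F.

E-F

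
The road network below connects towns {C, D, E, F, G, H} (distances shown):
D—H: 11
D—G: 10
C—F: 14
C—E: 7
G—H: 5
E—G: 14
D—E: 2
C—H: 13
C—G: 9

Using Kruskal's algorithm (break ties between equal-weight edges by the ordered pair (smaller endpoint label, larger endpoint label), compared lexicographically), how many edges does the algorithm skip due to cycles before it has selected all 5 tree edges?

Kruskal's algorithm — process edges by increasing weight (ties by edge label):
D—E (2): add — endpoints in different components.
G—H (5): add — endpoints in different components.
C—E (7): add — endpoints in different components.
C—G (9): add — endpoints in different components.
D—G (10): skip — D and G already connected.
D—H (11): skip — D and H already connected.
C—H (13): skip — C and H already connected.
C—F (14): add — endpoints in different components.
Edges rejected before the tree was complete: 3.

3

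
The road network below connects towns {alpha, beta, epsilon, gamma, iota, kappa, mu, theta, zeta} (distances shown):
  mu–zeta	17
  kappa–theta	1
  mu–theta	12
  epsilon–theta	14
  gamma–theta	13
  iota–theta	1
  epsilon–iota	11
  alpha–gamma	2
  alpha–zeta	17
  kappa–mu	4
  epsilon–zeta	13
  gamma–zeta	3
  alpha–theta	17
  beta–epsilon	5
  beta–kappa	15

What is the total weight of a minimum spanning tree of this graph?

Prim, starting at zeta.
Step 1: cheapest edge leaving the tree is gamma–zeta (3); add gamma.
Step 2: cheapest edge leaving the tree is alpha–gamma (2); add alpha.
Step 3: cheapest edge leaving the tree is epsilon–zeta (13); add epsilon.
Step 4: cheapest edge leaving the tree is beta–epsilon (5); add beta.
Step 5: cheapest edge leaving the tree is epsilon–iota (11); add iota.
Step 6: cheapest edge leaving the tree is iota–theta (1); add theta.
Step 7: cheapest edge leaving the tree is kappa–theta (1); add kappa.
Step 8: cheapest edge leaving the tree is kappa–mu (4); add mu.
MST edges: gamma–zeta, alpha–gamma, epsilon–zeta, beta–epsilon, epsilon–iota, iota–theta, kappa–theta, kappa–mu; total weight 3+2+13+5+11+1+1+4 = 40.

40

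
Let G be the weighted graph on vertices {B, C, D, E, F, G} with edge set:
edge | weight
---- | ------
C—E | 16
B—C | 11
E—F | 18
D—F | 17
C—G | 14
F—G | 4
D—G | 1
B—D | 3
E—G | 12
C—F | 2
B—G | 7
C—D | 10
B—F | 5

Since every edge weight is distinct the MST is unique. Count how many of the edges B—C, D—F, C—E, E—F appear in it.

0

Kruskal: consider edges lightest-first.
D—G (1): add — endpoints in different components.
C—F (2): add — endpoints in different components.
B—D (3): add — endpoints in different components.
F—G (4): add — endpoints in different components.
B—F (5): skip — B and F already connected.
B—G (7): skip — B and G already connected.
C—D (10): skip — C and D already connected.
B—C (11): skip — B and C already connected.
E—G (12): add — endpoints in different components.
MST edge set: {D—G, C—F, B—D, F—G, E—G}.
Of the listed edges, {} are in the MST → 0.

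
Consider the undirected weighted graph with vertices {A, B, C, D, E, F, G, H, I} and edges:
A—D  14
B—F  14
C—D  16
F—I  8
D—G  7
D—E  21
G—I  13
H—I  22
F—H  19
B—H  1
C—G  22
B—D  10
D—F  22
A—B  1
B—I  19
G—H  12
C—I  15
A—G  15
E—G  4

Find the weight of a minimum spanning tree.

59

Grow the tree from C using Prim:
Step 1: cheapest edge leaving the tree is C—I (15); add I.
Step 2: cheapest edge leaving the tree is F—I (8); add F.
Step 3: cheapest edge leaving the tree is G—I (13); add G.
Step 4: cheapest edge leaving the tree is E—G (4); add E.
Step 5: cheapest edge leaving the tree is D—G (7); add D.
Step 6: cheapest edge leaving the tree is B—D (10); add B.
Step 7: cheapest edge leaving the tree is A—B (1); add A.
Step 8: cheapest edge leaving the tree is B—H (1); add H.
MST edges: C—I, F—I, G—I, E—G, D—G, B—D, A—B, B—H; total weight 15+8+13+4+7+10+1+1 = 59.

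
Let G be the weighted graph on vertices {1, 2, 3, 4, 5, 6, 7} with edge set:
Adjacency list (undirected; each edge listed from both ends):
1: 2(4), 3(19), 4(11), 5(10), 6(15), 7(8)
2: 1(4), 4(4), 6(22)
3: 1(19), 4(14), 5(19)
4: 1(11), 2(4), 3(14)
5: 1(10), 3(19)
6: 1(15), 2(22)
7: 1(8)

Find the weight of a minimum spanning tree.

55

Kruskal's algorithm — process edges by increasing weight (ties by edge label):
1 2 (4): add. Components now {1,2} {3} {4} {5} {6} {7}
2 4 (4): add. Components now {1,2,4} {3} {5} {6} {7}
1 7 (8): add. Components now {1,2,4,7} {3} {5} {6}
1 5 (10): add. Components now {1,2,4,5,7} {3} {6}
1 4 (11): skip — 1 and 4 already connected.
3 4 (14): add. Components now {1,2,3,4,5,7} {6}
1 6 (15): add. Components now {1,2,3,4,5,6,7}
MST edges: 1 2, 2 4, 1 7, 1 5, 3 4, 1 6; total weight 4+4+8+10+14+15 = 55.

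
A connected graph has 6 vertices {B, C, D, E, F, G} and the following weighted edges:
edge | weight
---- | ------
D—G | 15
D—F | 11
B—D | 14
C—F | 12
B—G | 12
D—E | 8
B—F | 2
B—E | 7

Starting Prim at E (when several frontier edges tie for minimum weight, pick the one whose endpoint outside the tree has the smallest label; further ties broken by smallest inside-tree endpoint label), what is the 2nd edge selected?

B-F

Prim, starting at E.
Step 1: frontier [B—E 7, D—E 8] → take B—E (7); add B.
Step 2: frontier [B—F 2, B—G 12, B—D 14, D—E 8] → take B—F (2); add F.
Step 3: frontier [B—G 12, B—D 14, D—E 8, D—F 11, C—F 12] → take D—E (8); add D.
Step 4: frontier [B—G 12, D—G 15, C—F 12] → take C—F (12); add C.
Step 5: frontier [B—G 12, D—G 15] → take B—G (12); add G.
The 2nd edge added is B—F.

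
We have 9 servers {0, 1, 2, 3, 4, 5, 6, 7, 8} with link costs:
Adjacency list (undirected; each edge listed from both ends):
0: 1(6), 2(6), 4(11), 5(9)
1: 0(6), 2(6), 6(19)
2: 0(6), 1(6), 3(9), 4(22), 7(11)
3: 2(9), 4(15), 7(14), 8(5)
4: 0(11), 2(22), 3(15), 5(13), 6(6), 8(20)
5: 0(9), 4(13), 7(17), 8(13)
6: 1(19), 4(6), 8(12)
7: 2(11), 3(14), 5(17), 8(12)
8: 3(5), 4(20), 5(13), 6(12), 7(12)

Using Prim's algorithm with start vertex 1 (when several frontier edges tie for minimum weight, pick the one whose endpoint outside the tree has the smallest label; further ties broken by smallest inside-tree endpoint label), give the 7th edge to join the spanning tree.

4-6

Prim's algorithm from 1:
Step 1: cheapest edge leaving the tree is 0 1 (6); add 0.
Step 2: cheapest edge leaving the tree is 0 2 (6); add 2.
Step 3: cheapest edge leaving the tree is 2 3 (9); add 3.
Step 4: cheapest edge leaving the tree is 3 8 (5); add 8.
Step 5: cheapest edge leaving the tree is 0 5 (9); add 5.
Step 6: cheapest edge leaving the tree is 0 4 (11); add 4.
Step 7: cheapest edge leaving the tree is 4 6 (6); add 6.
Step 8: cheapest edge leaving the tree is 2 7 (11); add 7.
The 7th edge added is 4 6.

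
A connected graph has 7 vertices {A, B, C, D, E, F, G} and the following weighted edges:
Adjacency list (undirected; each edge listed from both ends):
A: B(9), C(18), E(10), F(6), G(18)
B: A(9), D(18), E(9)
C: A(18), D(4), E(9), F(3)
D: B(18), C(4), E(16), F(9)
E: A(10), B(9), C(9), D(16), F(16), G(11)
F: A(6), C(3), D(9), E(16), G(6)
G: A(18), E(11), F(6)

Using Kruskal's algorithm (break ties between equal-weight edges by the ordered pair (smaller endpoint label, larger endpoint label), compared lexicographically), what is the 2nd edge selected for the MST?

C-D

Kruskal: consider edges lightest-first.
C-F (3): add — endpoints in different components.
C-D (4): add — endpoints in different components.
A-F (6): add — endpoints in different components.
F-G (6): add — endpoints in different components.
A-B (9): add — endpoints in different components.
B-E (9): add — endpoints in different components.
The 2nd edge added is C-D.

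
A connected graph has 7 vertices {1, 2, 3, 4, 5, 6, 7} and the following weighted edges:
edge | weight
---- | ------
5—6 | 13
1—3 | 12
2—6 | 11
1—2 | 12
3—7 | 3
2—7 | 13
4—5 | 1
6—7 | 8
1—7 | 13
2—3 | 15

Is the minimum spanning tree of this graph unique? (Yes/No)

Kruskal's algorithm — process edges by increasing weight (ties by edge label):
4—5 (1): add — endpoints in different components.
3—7 (3): add — endpoints in different components.
6—7 (8): add — endpoints in different components.
2—6 (11): add — endpoints in different components.
1—2 (12): add — endpoints in different components.
1—3 (12): skip — 1 and 3 already connected.
1—7 (13): skip — 1 and 7 already connected.
2—7 (13): skip — 2 and 7 already connected.
5—6 (13): add — endpoints in different components.
Non-tree edge 1—3 has weight 12, equal to the heaviest edge on its tree cycle — swapping gives another MST of the same weight. Not unique.

No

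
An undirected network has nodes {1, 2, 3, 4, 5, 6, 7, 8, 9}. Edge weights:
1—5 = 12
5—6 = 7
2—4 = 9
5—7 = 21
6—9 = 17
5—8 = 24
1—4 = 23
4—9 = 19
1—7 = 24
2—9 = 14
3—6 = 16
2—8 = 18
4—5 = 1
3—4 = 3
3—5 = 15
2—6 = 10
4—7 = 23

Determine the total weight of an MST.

85

Prim, starting at 2.
Step 1: cheapest edge leaving the tree is 2—4 (9); add 4.
Step 2: cheapest edge leaving the tree is 4—5 (1); add 5.
Step 3: cheapest edge leaving the tree is 3—4 (3); add 3.
Step 4: cheapest edge leaving the tree is 5—6 (7); add 6.
Step 5: cheapest edge leaving the tree is 1—5 (12); add 1.
Step 6: cheapest edge leaving the tree is 2—9 (14); add 9.
Step 7: cheapest edge leaving the tree is 2—8 (18); add 8.
Step 8: cheapest edge leaving the tree is 5—7 (21); add 7.
MST edges: 2—4, 4—5, 3—4, 5—6, 1—5, 2—9, 2—8, 5—7; total weight 9+1+3+7+12+14+18+21 = 85.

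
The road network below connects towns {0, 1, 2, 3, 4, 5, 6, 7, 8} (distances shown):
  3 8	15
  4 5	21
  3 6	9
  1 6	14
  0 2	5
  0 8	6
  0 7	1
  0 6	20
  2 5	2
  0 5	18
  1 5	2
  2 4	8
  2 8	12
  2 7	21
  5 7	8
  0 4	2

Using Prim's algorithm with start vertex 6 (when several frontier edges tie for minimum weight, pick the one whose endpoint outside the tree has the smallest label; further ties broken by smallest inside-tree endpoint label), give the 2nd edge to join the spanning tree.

Prim, starting at 6.
Step 1: cheapest edge leaving the tree is 3 6 (9); add 3.
Step 2: cheapest edge leaving the tree is 1 6 (14); add 1.
Step 3: cheapest edge leaving the tree is 1 5 (2); add 5.
Step 4: cheapest edge leaving the tree is 2 5 (2); add 2.
Step 5: cheapest edge leaving the tree is 0 2 (5); add 0.
Step 6: cheapest edge leaving the tree is 0 7 (1); add 7.
Step 7: cheapest edge leaving the tree is 0 4 (2); add 4.
Step 8: cheapest edge leaving the tree is 0 8 (6); add 8.
The 2nd edge added is 1 6.

1-6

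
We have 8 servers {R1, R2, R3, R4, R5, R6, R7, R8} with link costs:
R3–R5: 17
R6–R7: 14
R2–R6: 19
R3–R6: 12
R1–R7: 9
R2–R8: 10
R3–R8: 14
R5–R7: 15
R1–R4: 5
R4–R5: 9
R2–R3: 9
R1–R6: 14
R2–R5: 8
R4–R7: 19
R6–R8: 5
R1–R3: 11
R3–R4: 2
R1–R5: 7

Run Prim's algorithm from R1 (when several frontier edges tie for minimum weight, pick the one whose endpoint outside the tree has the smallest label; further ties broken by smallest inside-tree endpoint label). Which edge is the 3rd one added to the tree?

R1-R5

Prim's algorithm from R1:
Step 1: cheapest edge leaving the tree is R1–R4 (5); add R4.
Step 2: cheapest edge leaving the tree is R3–R4 (2); add R3.
Step 3: cheapest edge leaving the tree is R1–R5 (7); add R5.
Step 4: cheapest edge leaving the tree is R2–R5 (8); add R2.
Step 5: cheapest edge leaving the tree is R1–R7 (9); add R7.
Step 6: cheapest edge leaving the tree is R2–R8 (10); add R8.
Step 7: cheapest edge leaving the tree is R6–R8 (5); add R6.
The 3rd edge added is R1–R5.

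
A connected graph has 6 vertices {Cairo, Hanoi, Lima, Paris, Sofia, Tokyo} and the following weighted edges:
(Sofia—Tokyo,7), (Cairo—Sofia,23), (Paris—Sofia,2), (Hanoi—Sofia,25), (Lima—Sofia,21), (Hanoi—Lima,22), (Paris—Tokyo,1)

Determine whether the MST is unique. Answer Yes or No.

Yes

Kruskal: consider edges lightest-first.
Paris—Tokyo (1): add — endpoints in different components.
Paris—Sofia (2): add — endpoints in different components.
Sofia—Tokyo (7): skip — Tokyo and Sofia already connected.
Lima—Sofia (21): add — endpoints in different components.
Hanoi—Lima (22): add — endpoints in different components.
Cairo—Sofia (23): add — endpoints in different components.
Every non-tree edge has weight strictly greater than the heaviest edge on the tree path between its endpoints, so the MST is unique.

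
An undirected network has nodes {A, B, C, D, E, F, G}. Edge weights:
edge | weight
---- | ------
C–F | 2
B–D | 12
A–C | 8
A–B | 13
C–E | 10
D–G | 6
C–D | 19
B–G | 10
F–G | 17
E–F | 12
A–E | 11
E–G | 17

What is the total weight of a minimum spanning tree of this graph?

Prim's algorithm from E:
Step 1: cheapest edge leaving the tree is C–E (10); add C.
Step 2: cheapest edge leaving the tree is C–F (2); add F.
Step 3: cheapest edge leaving the tree is A–C (8); add A.
Step 4: cheapest edge leaving the tree is A–B (13); add B.
Step 5: cheapest edge leaving the tree is B–G (10); add G.
Step 6: cheapest edge leaving the tree is D–G (6); add D.
MST edges: C–E, C–F, A–C, A–B, B–G, D–G; total weight 10+2+8+13+10+6 = 49.

49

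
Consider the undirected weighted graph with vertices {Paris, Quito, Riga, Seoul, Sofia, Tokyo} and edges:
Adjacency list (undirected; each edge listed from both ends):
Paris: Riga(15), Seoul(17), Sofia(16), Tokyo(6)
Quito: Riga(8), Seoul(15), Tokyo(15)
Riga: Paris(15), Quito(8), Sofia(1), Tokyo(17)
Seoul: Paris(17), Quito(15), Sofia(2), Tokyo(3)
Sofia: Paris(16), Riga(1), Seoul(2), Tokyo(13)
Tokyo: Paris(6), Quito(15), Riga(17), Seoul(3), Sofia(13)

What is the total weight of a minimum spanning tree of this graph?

Sort edges by weight, then run Kruskal:
Riga Sofia (1): add — endpoints in different components.
Seoul Sofia (2): add — endpoints in different components.
Seoul Tokyo (3): add — endpoints in different components.
Paris Tokyo (6): add — endpoints in different components.
Quito Riga (8): add — endpoints in different components.
MST edges: Riga Sofia, Seoul Sofia, Seoul Tokyo, Paris Tokyo, Quito Riga; total weight 1+2+3+6+8 = 20.

20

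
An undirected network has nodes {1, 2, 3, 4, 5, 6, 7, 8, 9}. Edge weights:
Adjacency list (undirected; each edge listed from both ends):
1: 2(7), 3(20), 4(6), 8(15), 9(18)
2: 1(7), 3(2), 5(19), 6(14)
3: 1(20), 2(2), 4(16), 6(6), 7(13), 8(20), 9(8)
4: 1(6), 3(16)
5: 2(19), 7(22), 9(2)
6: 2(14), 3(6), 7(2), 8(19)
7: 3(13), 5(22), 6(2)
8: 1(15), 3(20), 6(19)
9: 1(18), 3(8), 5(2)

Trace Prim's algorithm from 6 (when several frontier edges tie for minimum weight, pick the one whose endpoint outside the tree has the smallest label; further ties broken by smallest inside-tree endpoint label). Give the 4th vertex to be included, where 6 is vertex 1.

Prim, starting at 6.
Step 1: cheapest edge leaving the tree is 6—7 (2); add 7.
Step 2: cheapest edge leaving the tree is 3—6 (6); add 3.
Step 3: cheapest edge leaving the tree is 2—3 (2); add 2.
Step 4: cheapest edge leaving the tree is 1—2 (7); add 1.
Step 5: cheapest edge leaving the tree is 1—4 (6); add 4.
Step 6: cheapest edge leaving the tree is 3—9 (8); add 9.
Step 7: cheapest edge leaving the tree is 5—9 (2); add 5.
Step 8: cheapest edge leaving the tree is 1—8 (15); add 8.
Vertex order: 6, 7, 3, 2, 1, 4, 9, 5, 8. The 4th vertex is 2.

2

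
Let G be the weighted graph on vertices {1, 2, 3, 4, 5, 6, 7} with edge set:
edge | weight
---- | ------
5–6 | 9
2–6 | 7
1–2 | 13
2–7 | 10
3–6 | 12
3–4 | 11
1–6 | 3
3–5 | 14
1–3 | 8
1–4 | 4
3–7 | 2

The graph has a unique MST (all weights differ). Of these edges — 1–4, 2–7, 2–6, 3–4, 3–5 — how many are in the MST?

2

Kruskal: consider edges lightest-first.
3–7 (2): add — endpoints in different components.
1–6 (3): add — endpoints in different components.
1–4 (4): add — endpoints in different components.
2–6 (7): add — endpoints in different components.
1–3 (8): add — endpoints in different components.
5–6 (9): add — endpoints in different components.
MST edge set: {3–7, 1–6, 1–4, 2–6, 1–3, 5–6}.
Of the listed edges, {1–4, 2–6} are in the MST → 2.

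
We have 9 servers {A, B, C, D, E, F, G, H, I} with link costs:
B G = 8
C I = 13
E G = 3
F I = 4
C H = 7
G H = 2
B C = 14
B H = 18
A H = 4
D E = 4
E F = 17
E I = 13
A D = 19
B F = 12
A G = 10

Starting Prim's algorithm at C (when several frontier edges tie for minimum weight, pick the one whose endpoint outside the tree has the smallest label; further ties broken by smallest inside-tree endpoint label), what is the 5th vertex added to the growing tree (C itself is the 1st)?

A

Prim's algorithm from C:
Step 1: cheapest edge leaving the tree is C H (7); add H.
Step 2: cheapest edge leaving the tree is G H (2); add G.
Step 3: cheapest edge leaving the tree is E G (3); add E.
Step 4: cheapest edge leaving the tree is A H (4); add A.
Step 5: cheapest edge leaving the tree is D E (4); add D.
Step 6: cheapest edge leaving the tree is B G (8); add B.
Step 7: cheapest edge leaving the tree is B F (12); add F.
Step 8: cheapest edge leaving the tree is F I (4); add I.
Vertex order: C, H, G, E, A, D, B, F, I. The 5th vertex is A.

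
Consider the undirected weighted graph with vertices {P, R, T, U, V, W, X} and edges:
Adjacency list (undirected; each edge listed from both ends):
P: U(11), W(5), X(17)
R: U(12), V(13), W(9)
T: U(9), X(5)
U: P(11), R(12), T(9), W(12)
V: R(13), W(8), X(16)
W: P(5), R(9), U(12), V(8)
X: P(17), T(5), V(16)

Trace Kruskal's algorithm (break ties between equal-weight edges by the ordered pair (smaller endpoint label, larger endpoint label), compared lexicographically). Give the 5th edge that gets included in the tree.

T-U

Kruskal's algorithm — process edges by increasing weight (ties by edge label):
P—W (5): add. Components now {R} {U} {V} {P,W} {X} {T}
T—X (5): add. Components now {R} {U} {V} {P,W} {T,X}
V—W (8): add. Components now {R} {U} {P,V,W} {T,X}
R—W (9): add. Components now {P,R,V,W} {U} {T,X}
T—U (9): add. Components now {P,R,V,W} {T,U,X}
P—U (11): add. Components now {P,R,T,U,V,W,X}
The 5th edge added is T—U.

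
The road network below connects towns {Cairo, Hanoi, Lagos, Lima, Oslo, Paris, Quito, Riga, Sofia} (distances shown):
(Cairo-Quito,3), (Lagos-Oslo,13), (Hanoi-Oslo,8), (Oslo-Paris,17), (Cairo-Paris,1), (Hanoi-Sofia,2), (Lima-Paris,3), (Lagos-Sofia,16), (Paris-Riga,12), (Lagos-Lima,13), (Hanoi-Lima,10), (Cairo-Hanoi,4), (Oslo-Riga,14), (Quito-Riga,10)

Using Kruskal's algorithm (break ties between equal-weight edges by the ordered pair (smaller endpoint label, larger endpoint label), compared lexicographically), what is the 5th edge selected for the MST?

Kruskal: consider edges lightest-first.
Cairo-Paris (1): add — endpoints in different components.
Hanoi-Sofia (2): add — endpoints in different components.
Cairo-Quito (3): add — endpoints in different components.
Lima-Paris (3): add — endpoints in different components.
Cairo-Hanoi (4): add — endpoints in different components.
Hanoi-Oslo (8): add — endpoints in different components.
Hanoi-Lima (10): skip — Hanoi and Lima already connected.
Quito-Riga (10): add — endpoints in different components.
Paris-Riga (12): skip — Paris and Riga already connected.
Lagos-Lima (13): add — endpoints in different components.
The 5th edge added is Cairo-Hanoi.

Cairo-Hanoi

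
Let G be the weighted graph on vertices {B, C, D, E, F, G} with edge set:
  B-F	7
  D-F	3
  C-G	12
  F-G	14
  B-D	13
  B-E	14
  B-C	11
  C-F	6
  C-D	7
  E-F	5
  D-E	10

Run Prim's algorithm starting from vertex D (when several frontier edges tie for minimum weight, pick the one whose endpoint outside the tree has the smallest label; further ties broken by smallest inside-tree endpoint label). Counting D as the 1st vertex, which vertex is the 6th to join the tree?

Grow the tree from D using Prim:
Step 1: cheapest edge leaving the tree is D-F (3); add F.
Step 2: cheapest edge leaving the tree is E-F (5); add E.
Step 3: cheapest edge leaving the tree is C-F (6); add C.
Step 4: cheapest edge leaving the tree is B-F (7); add B.
Step 5: cheapest edge leaving the tree is C-G (12); add G.
Vertex order: D, F, E, C, B, G. The 6th vertex is G.

G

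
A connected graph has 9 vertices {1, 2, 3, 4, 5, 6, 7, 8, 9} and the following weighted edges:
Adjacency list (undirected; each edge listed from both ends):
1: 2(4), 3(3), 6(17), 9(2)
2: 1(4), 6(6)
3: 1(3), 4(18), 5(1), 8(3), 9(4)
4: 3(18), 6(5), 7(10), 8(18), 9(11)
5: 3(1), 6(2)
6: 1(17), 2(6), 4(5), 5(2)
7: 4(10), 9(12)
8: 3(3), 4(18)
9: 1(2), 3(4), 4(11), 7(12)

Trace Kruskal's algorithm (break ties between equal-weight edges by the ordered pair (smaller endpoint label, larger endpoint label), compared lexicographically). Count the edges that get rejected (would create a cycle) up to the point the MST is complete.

2

Sort edges by weight, then run Kruskal:
3 5 (1): add — endpoints in different components.
1 9 (2): add — endpoints in different components.
5 6 (2): add — endpoints in different components.
1 3 (3): add — endpoints in different components.
3 8 (3): add — endpoints in different components.
1 2 (4): add — endpoints in different components.
3 9 (4): skip — 3 and 9 already connected.
4 6 (5): add — endpoints in different components.
2 6 (6): skip — 2 and 6 already connected.
4 7 (10): add — endpoints in different components.
Edges rejected before the tree was complete: 2.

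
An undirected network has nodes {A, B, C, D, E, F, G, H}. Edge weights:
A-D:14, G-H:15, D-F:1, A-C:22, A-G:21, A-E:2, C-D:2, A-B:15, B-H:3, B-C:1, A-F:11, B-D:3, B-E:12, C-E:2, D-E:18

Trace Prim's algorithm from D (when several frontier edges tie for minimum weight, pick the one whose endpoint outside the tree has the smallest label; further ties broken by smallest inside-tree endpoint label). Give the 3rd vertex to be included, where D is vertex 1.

Prim's algorithm from D:
Step 1: cheapest edge leaving the tree is D-F (1); add F.
Step 2: cheapest edge leaving the tree is C-D (2); add C.
Step 3: cheapest edge leaving the tree is B-C (1); add B.
Step 4: cheapest edge leaving the tree is C-E (2); add E.
Step 5: cheapest edge leaving the tree is A-E (2); add A.
Step 6: cheapest edge leaving the tree is B-H (3); add H.
Step 7: cheapest edge leaving the tree is G-H (15); add G.
Vertex order: D, F, C, B, E, A, H, G. The 3rd vertex is C.

C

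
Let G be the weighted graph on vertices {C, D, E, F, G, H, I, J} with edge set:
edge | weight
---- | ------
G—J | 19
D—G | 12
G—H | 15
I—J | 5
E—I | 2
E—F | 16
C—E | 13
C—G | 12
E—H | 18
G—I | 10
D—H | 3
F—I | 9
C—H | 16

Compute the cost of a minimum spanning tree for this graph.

53

Kruskal: consider edges lightest-first.
E—I (2): add — endpoints in different components.
D—H (3): add — endpoints in different components.
I—J (5): add — endpoints in different components.
F—I (9): add — endpoints in different components.
G—I (10): add — endpoints in different components.
C—G (12): add — endpoints in different components.
D—G (12): add — endpoints in different components.
MST edges: E—I, D—H, I—J, F—I, G—I, C—G, D—G; total weight 2+3+5+9+10+12+12 = 53.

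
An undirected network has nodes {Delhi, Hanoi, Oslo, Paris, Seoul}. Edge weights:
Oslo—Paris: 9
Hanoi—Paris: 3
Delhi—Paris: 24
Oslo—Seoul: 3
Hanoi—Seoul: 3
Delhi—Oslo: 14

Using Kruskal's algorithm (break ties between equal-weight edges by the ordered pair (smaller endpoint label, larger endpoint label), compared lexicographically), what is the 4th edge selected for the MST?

Delhi-Oslo

Sort edges by weight, then run Kruskal:
Hanoi—Paris (3): add. Components now {Hanoi,Paris} {Oslo} {Seoul} {Delhi}
Hanoi—Seoul (3): add. Components now {Hanoi,Paris,Seoul} {Oslo} {Delhi}
Oslo—Seoul (3): add. Components now {Hanoi,Oslo,Paris,Seoul} {Delhi}
Oslo—Paris (9): skip — Paris and Oslo already connected.
Delhi—Oslo (14): add. Components now {Delhi,Hanoi,Oslo,Paris,Seoul}
The 4th edge added is Delhi—Oslo.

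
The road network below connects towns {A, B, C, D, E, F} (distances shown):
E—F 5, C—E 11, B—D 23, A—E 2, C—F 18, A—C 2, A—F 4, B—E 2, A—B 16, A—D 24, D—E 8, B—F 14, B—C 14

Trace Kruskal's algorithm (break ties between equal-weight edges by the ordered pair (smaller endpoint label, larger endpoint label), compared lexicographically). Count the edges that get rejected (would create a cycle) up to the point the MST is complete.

Sort edges by weight, then run Kruskal:
A—C (2): add. Components now {A,C} {B} {D} {E} {F}
A—E (2): add. Components now {A,C,E} {B} {D} {F}
B—E (2): add. Components now {A,B,C,E} {D} {F}
A—F (4): add. Components now {A,B,C,E,F} {D}
E—F (5): skip — E and F already connected.
D—E (8): add. Components now {A,B,C,D,E,F}
Edges rejected before the tree was complete: 1.

1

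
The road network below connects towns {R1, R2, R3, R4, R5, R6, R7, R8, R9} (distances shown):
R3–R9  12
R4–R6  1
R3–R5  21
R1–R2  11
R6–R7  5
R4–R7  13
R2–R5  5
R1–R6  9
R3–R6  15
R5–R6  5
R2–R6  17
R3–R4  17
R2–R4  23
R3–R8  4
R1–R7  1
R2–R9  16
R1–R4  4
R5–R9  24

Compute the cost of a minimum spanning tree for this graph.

47

Prim's algorithm from R2:
Step 1: cheapest edge leaving the tree is R2–R5 (5); add R5.
Step 2: cheapest edge leaving the tree is R5–R6 (5); add R6.
Step 3: cheapest edge leaving the tree is R4–R6 (1); add R4.
Step 4: cheapest edge leaving the tree is R1–R4 (4); add R1.
Step 5: cheapest edge leaving the tree is R1–R7 (1); add R7.
Step 6: cheapest edge leaving the tree is R3–R6 (15); add R3.
Step 7: cheapest edge leaving the tree is R3–R8 (4); add R8.
Step 8: cheapest edge leaving the tree is R3–R9 (12); add R9.
MST edges: R2–R5, R5–R6, R4–R6, R1–R4, R1–R7, R3–R6, R3–R8, R3–R9; total weight 5+5+1+4+1+15+4+12 = 47.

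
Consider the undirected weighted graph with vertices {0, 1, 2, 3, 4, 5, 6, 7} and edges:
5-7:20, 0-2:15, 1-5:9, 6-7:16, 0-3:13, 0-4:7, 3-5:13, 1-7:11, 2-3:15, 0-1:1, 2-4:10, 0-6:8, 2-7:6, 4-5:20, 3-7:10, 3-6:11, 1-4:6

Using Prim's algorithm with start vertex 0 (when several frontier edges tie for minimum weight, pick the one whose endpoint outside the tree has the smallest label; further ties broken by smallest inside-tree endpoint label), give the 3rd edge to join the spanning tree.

Prim, starting at 0.
Step 1: cheapest edge leaving the tree is 0-1 (1); add 1.
Step 2: cheapest edge leaving the tree is 1-4 (6); add 4.
Step 3: cheapest edge leaving the tree is 0-6 (8); add 6.
Step 4: cheapest edge leaving the tree is 1-5 (9); add 5.
Step 5: cheapest edge leaving the tree is 2-4 (10); add 2.
Step 6: cheapest edge leaving the tree is 2-7 (6); add 7.
Step 7: cheapest edge leaving the tree is 3-7 (10); add 3.
The 3rd edge added is 0-6.

0-6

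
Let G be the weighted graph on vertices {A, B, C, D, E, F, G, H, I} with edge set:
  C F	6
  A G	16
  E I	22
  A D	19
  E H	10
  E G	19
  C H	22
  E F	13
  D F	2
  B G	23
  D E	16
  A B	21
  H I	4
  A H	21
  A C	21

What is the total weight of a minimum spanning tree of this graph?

91

Grow the tree from C using Prim:
Step 1: cheapest edge leaving the tree is C F (6); add F.
Step 2: cheapest edge leaving the tree is D F (2); add D.
Step 3: cheapest edge leaving the tree is E F (13); add E.
Step 4: cheapest edge leaving the tree is E H (10); add H.
Step 5: cheapest edge leaving the tree is H I (4); add I.
Step 6: cheapest edge leaving the tree is A D (19); add A.
Step 7: cheapest edge leaving the tree is A G (16); add G.
Step 8: cheapest edge leaving the tree is A B (21); add B.
MST edges: C F, D F, E F, E H, H I, A D, A G, A B; total weight 6+2+13+10+4+19+16+21 = 91.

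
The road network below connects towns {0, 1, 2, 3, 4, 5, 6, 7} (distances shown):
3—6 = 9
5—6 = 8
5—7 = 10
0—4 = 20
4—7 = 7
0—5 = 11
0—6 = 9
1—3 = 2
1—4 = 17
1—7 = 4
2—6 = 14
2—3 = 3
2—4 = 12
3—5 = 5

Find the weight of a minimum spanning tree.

Sort edges by weight, then run Kruskal:
1—3 (2): add — endpoints in different components.
2—3 (3): add — endpoints in different components.
1—7 (4): add — endpoints in different components.
3—5 (5): add — endpoints in different components.
4—7 (7): add — endpoints in different components.
5—6 (8): add — endpoints in different components.
0—6 (9): add — endpoints in different components.
MST edges: 1—3, 2—3, 1—7, 3—5, 4—7, 5—6, 0—6; total weight 2+3+4+5+7+8+9 = 38.

38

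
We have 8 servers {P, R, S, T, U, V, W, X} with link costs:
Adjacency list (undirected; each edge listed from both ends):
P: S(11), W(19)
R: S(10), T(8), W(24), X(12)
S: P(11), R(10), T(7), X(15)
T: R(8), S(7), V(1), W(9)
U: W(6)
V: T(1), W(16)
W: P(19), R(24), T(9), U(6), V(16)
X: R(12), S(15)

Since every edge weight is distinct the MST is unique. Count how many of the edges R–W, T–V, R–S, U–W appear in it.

Kruskal's algorithm — process edges by increasing weight (ties by edge label):
T–V (1): add — endpoints in different components.
U–W (6): add — endpoints in different components.
S–T (7): add — endpoints in different components.
R–T (8): add — endpoints in different components.
T–W (9): add — endpoints in different components.
R–S (10): skip — S and R already connected.
P–S (11): add — endpoints in different components.
R–X (12): add — endpoints in different components.
MST edge set: {T–V, U–W, S–T, R–T, T–W, P–S, R–X}.
Of the listed edges, {T–V, U–W} are in the MST → 2.

2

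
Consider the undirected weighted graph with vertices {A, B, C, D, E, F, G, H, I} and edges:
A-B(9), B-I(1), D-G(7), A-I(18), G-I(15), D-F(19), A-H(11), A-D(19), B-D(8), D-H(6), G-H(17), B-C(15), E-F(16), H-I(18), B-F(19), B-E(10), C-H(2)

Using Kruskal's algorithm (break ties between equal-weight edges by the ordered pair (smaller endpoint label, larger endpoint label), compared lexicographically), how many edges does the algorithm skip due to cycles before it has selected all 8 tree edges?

3

Kruskal: consider edges lightest-first.
B-I (1): add — endpoints in different components.
C-H (2): add — endpoints in different components.
D-H (6): add — endpoints in different components.
D-G (7): add — endpoints in different components.
B-D (8): add — endpoints in different components.
A-B (9): add — endpoints in different components.
B-E (10): add — endpoints in different components.
A-H (11): skip — A and H already connected.
B-C (15): skip — B and C already connected.
G-I (15): skip — G and I already connected.
E-F (16): add — endpoints in different components.
Edges rejected before the tree was complete: 3.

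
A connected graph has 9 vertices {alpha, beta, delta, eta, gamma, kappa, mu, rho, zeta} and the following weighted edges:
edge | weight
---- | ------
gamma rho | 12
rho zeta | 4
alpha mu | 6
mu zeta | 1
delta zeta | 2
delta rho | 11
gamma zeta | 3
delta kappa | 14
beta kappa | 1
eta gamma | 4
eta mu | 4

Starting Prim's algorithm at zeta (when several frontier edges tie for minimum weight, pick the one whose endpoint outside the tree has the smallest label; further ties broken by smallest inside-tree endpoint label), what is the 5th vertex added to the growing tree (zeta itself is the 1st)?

eta

Prim, starting at zeta.
Step 1: cheapest edge leaving the tree is mu zeta (1); add mu.
Step 2: cheapest edge leaving the tree is delta zeta (2); add delta.
Step 3: cheapest edge leaving the tree is gamma zeta (3); add gamma.
Step 4: cheapest edge leaving the tree is eta gamma (4); add eta.
Step 5: cheapest edge leaving the tree is rho zeta (4); add rho.
Step 6: cheapest edge leaving the tree is alpha mu (6); add alpha.
Step 7: cheapest edge leaving the tree is delta kappa (14); add kappa.
Step 8: cheapest edge leaving the tree is beta kappa (1); add beta.
Vertex order: zeta, mu, delta, gamma, eta, rho, alpha, kappa, beta. The 5th vertex is eta.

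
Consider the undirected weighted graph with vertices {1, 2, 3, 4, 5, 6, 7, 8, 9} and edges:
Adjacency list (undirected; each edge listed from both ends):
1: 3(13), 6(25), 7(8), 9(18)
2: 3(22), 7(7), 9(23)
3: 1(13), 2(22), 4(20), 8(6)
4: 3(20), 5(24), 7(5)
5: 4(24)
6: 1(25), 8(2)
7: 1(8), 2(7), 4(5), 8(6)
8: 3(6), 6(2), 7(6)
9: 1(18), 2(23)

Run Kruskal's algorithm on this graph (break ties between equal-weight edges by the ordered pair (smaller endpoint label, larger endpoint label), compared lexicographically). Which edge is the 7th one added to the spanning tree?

Sort edges by weight, then run Kruskal:
6-8 (2): add — endpoints in different components.
4-7 (5): add — endpoints in different components.
3-8 (6): add — endpoints in different components.
7-8 (6): add — endpoints in different components.
2-7 (7): add — endpoints in different components.
1-7 (8): add — endpoints in different components.
1-3 (13): skip — 1 and 3 already connected.
1-9 (18): add — endpoints in different components.
3-4 (20): skip — 3 and 4 already connected.
2-3 (22): skip — 2 and 3 already connected.
2-9 (23): skip — 2 and 9 already connected.
4-5 (24): add — endpoints in different components.
The 7th edge added is 1-9.

1-9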